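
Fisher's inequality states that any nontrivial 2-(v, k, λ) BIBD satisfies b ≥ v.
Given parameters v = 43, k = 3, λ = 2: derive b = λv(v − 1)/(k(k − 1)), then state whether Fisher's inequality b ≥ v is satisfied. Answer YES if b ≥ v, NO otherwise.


b = λv(v − 1)/(k(k − 1)) = 2·43·42/(3·2) = 3612/6 = 602.
Compare with v = 43: b ≥ v, so Fisher's inequality holds.

YES


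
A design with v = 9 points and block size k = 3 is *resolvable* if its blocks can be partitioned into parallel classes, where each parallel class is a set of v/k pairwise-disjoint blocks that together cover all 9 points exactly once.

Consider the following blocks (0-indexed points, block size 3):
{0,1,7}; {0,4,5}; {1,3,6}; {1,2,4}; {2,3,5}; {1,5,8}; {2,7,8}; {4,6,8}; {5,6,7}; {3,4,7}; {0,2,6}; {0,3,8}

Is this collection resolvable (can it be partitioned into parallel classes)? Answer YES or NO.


v = 9, block size k = 3, number of blocks = 12.
For resolvability, blocks must partition into parallel classes of size v/k = 3.
Total blocks must therefore be a multiple of 3: 12 = 3·4 + 0 ⇒ divisible ✓.
Greedy packing gives 4 candidate class(es). Each should be a full parallel class (size 3, covers all 9 points).
  Class 1 (3 blocks): {0,1,7}; {2,3,5}; {4,6,8}. Points covered: [0, 1, 2, 3, 4, 5, 6, 7, 8].
  Class 2 (3 blocks): {0,4,5}; {1,3,6}; {2,7,8}. Points covered: [0, 1, 2, 3, 4, 5, 6, 7, 8].
  Class 3 (3 blocks): {1,2,4}; {5,6,7}; {0,3,8}. Points covered: [0, 1, 2, 3, 4, 5, 6, 7, 8].
  Class 4 (3 blocks): {1,5,8}; {3,4,7}; {0,2,6}. Points covered: [0, 1, 2, 3, 4, 5, 6, 7, 8].
All classes full (size 3)? YES. All classes cover every point? YES.
Resolvable? YES.

YES


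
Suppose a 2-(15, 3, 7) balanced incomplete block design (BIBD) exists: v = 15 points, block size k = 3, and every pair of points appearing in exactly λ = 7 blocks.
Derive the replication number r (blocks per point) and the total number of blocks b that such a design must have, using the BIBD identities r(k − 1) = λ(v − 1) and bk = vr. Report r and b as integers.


Any 2-(v, k, λ) BIBD satisfies two necessary conditions:
  (i)  Each point sits in r blocks, and counting incidences through any fixed point gives r(k − 1) = λ(v − 1), so r = λ(v − 1)/(k − 1).
  (ii) Total incidences bk = vr, so b = vr/k.
Step 1: r = λ(v − 1)/(k − 1) = 7·(15 − 1)/(3 − 1) = 7·14/2 = 98/2 = 49.
Step 2: b = vr/k = 15·49/3 = 735/3 = 245.
Check integrality: r = 49 ∈ Z ✓, b = 245 ∈ Z ✓.
(These identities are necessary conditions: they determine r and b for any design with these parameters, but do not by themselves prove that one exists.)

r = 49, b = 245.


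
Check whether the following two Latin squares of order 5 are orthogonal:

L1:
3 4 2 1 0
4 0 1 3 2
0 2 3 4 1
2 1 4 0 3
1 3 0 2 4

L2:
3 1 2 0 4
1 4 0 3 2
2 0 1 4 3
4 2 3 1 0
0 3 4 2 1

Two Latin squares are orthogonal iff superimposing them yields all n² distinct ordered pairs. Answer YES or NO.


Form the n² = 25 superimposed pairs (L1[i][j], L2[i][j]), row by row (rows and columns indexed from 0):
row 0: (3,3) (4,1) (2,2) (1,0) (0,4)
row 1: (4,1) (0,4) (1,0) (3,3) (2,2)
row 2: (0,2) (2,0) (3,1) (4,4) (1,3)
row 3: (2,4) (1,2) (4,3) (0,1) (3,0)
row 4: (1,0) (3,3) (0,4) (2,2) (4,1)
Orthogonality requires all 25 pairs distinct.
But the pair (4,1) repeats: cell (0,1) has L1 = 4, L2 = 1, and cell (1,0) has L1 = 4, L2 = 1.
A repeated pair means some other pair never occurs (only 15 distinct pairs out of 25), so the squares are not orthogonal.
Conclusion: NO.

NO


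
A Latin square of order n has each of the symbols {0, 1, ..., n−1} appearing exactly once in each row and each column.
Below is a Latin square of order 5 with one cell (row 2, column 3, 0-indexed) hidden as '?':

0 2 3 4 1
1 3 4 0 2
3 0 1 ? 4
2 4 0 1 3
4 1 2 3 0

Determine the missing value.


Row 2 contains symbols [0, 1, 3, 4] — missing [2].
Column 3 contains symbols [0, 1, 3, 4] — missing [2].
The missing symbol must appear in both missing sets; intersection = [2].
Therefore the hidden value is 2.

Missing value = 2.


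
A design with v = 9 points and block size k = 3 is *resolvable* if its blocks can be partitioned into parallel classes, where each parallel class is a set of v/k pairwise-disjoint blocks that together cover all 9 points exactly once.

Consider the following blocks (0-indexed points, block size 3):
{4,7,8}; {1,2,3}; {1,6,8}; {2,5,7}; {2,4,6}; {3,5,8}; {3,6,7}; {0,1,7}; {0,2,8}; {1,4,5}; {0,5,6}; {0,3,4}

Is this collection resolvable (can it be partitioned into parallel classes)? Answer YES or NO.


v = 9, block size k = 3, number of blocks = 12.
For resolvability, blocks must partition into parallel classes of size v/k = 3.
Total blocks must therefore be a multiple of 3: 12 = 3·4 + 0 ⇒ divisible ✓.
Greedy packing gives 4 candidate class(es). Each should be a full parallel class (size 3, covers all 9 points).
  Class 1 (3 blocks): {4,7,8}; {1,2,3}; {0,5,6}. Points covered: [0, 1, 2, 3, 4, 5, 6, 7, 8].
  Class 2 (3 blocks): {1,6,8}; {2,5,7}; {0,3,4}. Points covered: [0, 1, 2, 3, 4, 5, 6, 7, 8].
  Class 3 (3 blocks): {2,4,6}; {3,5,8}; {0,1,7}. Points covered: [0, 1, 2, 3, 4, 5, 6, 7, 8].
  Class 4 (3 blocks): {3,6,7}; {0,2,8}; {1,4,5}. Points covered: [0, 1, 2, 3, 4, 5, 6, 7, 8].
All classes full (size 3)? YES. All classes cover every point? YES.
Resolvable? YES.

YES


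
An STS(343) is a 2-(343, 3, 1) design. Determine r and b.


An STS(v) is a 2-(v, 3, 1) BIBD: block size k = 3, λ = 1.
Replication: r(k − 1) = λ(v − 1) ⇒ r·2 = 343 − 1 = 342 ⇒ r = 171.
Block count: bk = vr ⇒ b·3 = 343·171 = 58653 ⇒ b = 19551.

r = 171, b = 19551.


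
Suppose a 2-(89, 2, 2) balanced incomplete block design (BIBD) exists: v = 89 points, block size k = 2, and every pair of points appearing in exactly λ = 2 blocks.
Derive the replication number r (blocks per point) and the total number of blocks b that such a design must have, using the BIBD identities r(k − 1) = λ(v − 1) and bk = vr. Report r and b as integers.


Any 2-(v, k, λ) BIBD satisfies two necessary conditions:
  (i)  Each point sits in r blocks, and counting incidences through any fixed point gives r(k − 1) = λ(v − 1), so r = λ(v − 1)/(k − 1).
  (ii) Total incidences bk = vr, so b = vr/k.
Step 1: r = λ(v − 1)/(k − 1) = 2·(89 − 1)/(2 − 1) = 2·88/1 = 176/1 = 176.
Step 2: b = vr/k = 89·176/2 = 15664/2 = 7832.
Check integrality: r = 176 ∈ Z ✓, b = 7832 ∈ Z ✓.
(These identities are necessary conditions: they determine r and b for any design with these parameters, but do not by themselves prove that one exists.)

r = 176, b = 7832.


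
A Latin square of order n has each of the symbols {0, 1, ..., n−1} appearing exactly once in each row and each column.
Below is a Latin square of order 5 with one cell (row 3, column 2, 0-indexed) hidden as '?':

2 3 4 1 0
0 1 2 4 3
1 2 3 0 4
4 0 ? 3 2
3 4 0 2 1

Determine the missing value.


Row 3 contains symbols [0, 2, 3, 4] — missing [1].
Column 2 contains symbols [0, 2, 3, 4] — missing [1].
The missing symbol must appear in both missing sets; intersection = [1].
Therefore the hidden value is 1.

Missing value = 1.


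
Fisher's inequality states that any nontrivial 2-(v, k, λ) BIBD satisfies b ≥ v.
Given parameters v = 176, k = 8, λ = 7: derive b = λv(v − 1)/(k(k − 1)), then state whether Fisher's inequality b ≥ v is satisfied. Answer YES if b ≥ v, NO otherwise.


b = λv(v − 1)/(k(k − 1)) = 7·176·175/(8·7) = 215600/56 = 3850.
Compare with v = 176: b ≥ v, so Fisher's inequality holds.

YES


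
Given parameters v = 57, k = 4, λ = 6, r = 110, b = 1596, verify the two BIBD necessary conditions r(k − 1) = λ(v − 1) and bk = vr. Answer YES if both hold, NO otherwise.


Condition (i): r(k − 1) = 110·3 = 330; λ(v − 1) = 6·56 = 336. Match? NO.
Condition (ii): bk = 1596·4 = 6384; vr = 57·110 = 6270. Match? NO.
Both conditions hold? NO.

NO


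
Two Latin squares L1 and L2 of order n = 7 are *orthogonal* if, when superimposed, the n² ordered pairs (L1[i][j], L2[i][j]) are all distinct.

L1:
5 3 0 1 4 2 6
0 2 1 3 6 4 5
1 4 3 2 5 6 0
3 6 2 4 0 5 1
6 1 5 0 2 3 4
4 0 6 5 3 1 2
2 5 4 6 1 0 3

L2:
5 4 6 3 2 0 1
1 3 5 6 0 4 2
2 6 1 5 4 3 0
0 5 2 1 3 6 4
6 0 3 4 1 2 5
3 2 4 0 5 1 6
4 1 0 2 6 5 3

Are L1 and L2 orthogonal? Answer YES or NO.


Form the n² = 49 superimposed pairs (L1[i][j], L2[i][j]), row by row (rows and columns indexed from 0):
row 0: (5,5) (3,4) (0,6) (1,3) (4,2) (2,0) (6,1)
row 1: (0,1) (2,3) (1,5) (3,6) (6,0) (4,4) (5,2)
row 2: (1,2) (4,6) (3,1) (2,5) (5,4) (6,3) (0,0)
row 3: (3,0) (6,5) (2,2) (4,1) (0,3) (5,6) (1,4)
row 4: (6,6) (1,0) (5,3) (0,4) (2,1) (3,2) (4,5)
row 5: (4,3) (0,2) (6,4) (5,0) (3,5) (1,1) (2,6)
row 6: (2,4) (5,1) (4,0) (6,2) (1,6) (0,5) (3,3)
Orthogonality requires all 49 pairs distinct.
Check by first coordinate: for each symbol s of L1, list the L2 entries in the n cells where L1 = s; they must all differ.
  L1 = 0: L2 entries (in reading order) 6, 1, 0, 3, 4, 2, 5 — all 7 distinct ✓
  L1 = 1: L2 entries (in reading order) 3, 5, 2, 4, 0, 1, 6 — all 7 distinct ✓
  L1 = 2: L2 entries (in reading order) 0, 3, 5, 2, 1, 6, 4 — all 7 distinct ✓
  L1 = 3: L2 entries (in reading order) 4, 6, 1, 0, 2, 5, 3 — all 7 distinct ✓
  L1 = 4: L2 entries (in reading order) 2, 4, 6, 1, 5, 3, 0 — all 7 distinct ✓
  L1 = 5: L2 entries (in reading order) 5, 2, 4, 6, 3, 0, 1 — all 7 distinct ✓
  L1 = 6: L2 entries (in reading order) 1, 0, 3, 5, 6, 4, 2 — all 7 distinct ✓
Every symbol of L1 meets every symbol of L2 exactly once, so all 49 pairs are distinct (49 of 49).
Conclusion: YES.

YES


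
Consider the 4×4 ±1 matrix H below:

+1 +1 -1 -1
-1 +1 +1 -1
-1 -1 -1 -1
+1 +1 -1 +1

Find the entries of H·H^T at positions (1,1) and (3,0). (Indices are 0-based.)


Row 0 of H: [1, 1, -1, -1].
Row 1 of H: [-1, 1, 1, -1].
Row 3 of H: [1, 1, -1, 1].
(H·H^T)[1][1] = Σ_j H[1][j]·H[1][j] = (-1)² + (1)² + (1)² + (-1)² = 1 + 1 + 1 + 1 = 4.
(H·H^T)[3][0] = Σ_j H[3][j]·H[0][j] = (1)·(1) + (1)·(1) + (-1)·(-1) + (1)·(-1) = 1 + 1 + 1 + -1 = 2.
Rows 3 and 0 are not orthogonal (dot product = 2 ≠ 0), so H is not a Hadamard matrix.

(1,1) entry = 4; (3,0) entry = 2.


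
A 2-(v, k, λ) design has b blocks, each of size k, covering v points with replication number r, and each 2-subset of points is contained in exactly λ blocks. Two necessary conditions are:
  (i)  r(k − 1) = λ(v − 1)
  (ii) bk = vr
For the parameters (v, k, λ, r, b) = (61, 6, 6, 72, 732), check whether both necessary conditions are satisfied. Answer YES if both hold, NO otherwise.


Condition (i): r(k − 1) = 72·5 = 360; λ(v − 1) = 6·60 = 360. Match? YES.
Condition (ii): bk = 732·6 = 4392; vr = 61·72 = 4392. Match? YES.
Both conditions hold? YES.

YES


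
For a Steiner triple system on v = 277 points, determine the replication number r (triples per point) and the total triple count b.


An STS(v) is a 2-(v, 3, 1) BIBD: block size k = 3, λ = 1.
Replication: r(k − 1) = λ(v − 1) ⇒ r·2 = 277 − 1 = 276 ⇒ r = 138.
Block count: b = v(v − 1)/6 = 277·276/6 = 76452/6 = 12742.

r = 138, b = 12742.


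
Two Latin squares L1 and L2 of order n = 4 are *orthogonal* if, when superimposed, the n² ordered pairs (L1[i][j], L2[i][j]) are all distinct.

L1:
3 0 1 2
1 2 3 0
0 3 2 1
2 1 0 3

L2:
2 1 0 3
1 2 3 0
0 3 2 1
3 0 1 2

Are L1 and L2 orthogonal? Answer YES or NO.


Form the n² = 16 superimposed pairs (L1[i][j], L2[i][j]), row by row (rows and columns indexed from 0):
row 0: (3,2) (0,1) (1,0) (2,3)
row 1: (1,1) (2,2) (3,3) (0,0)
row 2: (0,0) (3,3) (2,2) (1,1)
row 3: (2,3) (1,0) (0,1) (3,2)
Orthogonality requires all 16 pairs distinct.
But the pair (0,0) repeats: cell (1,3) has L1 = 0, L2 = 0, and cell (2,0) has L1 = 0, L2 = 0.
A repeated pair means some other pair never occurs (only 8 distinct pairs out of 16), so the squares are not orthogonal.
Conclusion: NO.

NO


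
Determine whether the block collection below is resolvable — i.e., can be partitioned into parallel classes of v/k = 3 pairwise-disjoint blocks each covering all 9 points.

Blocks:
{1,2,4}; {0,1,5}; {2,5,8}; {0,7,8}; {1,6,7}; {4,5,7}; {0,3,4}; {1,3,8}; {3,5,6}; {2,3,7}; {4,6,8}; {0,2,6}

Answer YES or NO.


v = 9, block size k = 3, number of blocks = 12.
For resolvability, blocks must partition into parallel classes of size v/k = 3.
Total blocks must therefore be a multiple of 3: 12 = 3·4 + 0 ⇒ divisible ✓.
Greedy packing gives 4 candidate class(es). Each should be a full parallel class (size 3, covers all 9 points).
  Class 1 (3 blocks): {1,2,4}; {0,7,8}; {3,5,6}. Points covered: [0, 1, 2, 3, 4, 5, 6, 7, 8].
  Class 2 (3 blocks): {0,1,5}; {2,3,7}; {4,6,8}. Points covered: [0, 1, 2, 3, 4, 5, 6, 7, 8].
  Class 3 (3 blocks): {2,5,8}; {1,6,7}; {0,3,4}. Points covered: [0, 1, 2, 3, 4, 5, 6, 7, 8].
  Class 4 (3 blocks): {4,5,7}; {1,3,8}; {0,2,6}. Points covered: [0, 1, 2, 3, 4, 5, 6, 7, 8].
All classes full (size 3)? YES. All classes cover every point? YES.
Resolvable? YES.

YES


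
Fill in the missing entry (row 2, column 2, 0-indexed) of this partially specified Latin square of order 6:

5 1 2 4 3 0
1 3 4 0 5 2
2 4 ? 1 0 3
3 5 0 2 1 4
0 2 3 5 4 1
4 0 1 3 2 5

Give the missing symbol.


Row 2 contains symbols [0, 1, 2, 3, 4] — missing [5].
Column 2 contains symbols [0, 1, 2, 3, 4] — missing [5].
The missing symbol must appear in both missing sets; intersection = [5].
Therefore the hidden value is 5.

Missing value = 5.


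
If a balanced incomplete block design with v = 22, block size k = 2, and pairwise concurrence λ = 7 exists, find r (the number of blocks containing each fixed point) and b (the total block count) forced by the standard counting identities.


Any 2-(v, k, λ) BIBD satisfies two necessary conditions:
  (i)  Each point sits in r blocks, and counting incidences through any fixed point gives r(k − 1) = λ(v − 1), so r = λ(v − 1)/(k − 1).
  (ii) Total incidences bk = vr, so b = vr/k.
Step 1: r = λ(v − 1)/(k − 1) = 7·(22 − 1)/(2 − 1) = 7·21/1 = 147/1 = 147.
Step 2: b = vr/k = 22·147/2 = 3234/2 = 1617.
Check integrality: r = 147 ∈ Z ✓, b = 1617 ∈ Z ✓.
(These identities are necessary conditions: they determine r and b for any design with these parameters, but do not by themselves prove that one exists.)

r = 147, b = 1617.


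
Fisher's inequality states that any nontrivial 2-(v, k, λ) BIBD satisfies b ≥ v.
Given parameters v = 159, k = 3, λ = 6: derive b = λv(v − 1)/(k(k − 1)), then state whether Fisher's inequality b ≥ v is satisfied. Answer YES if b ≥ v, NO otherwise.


r = λ(v − 1)/(k − 1) = 6·158/2 = 474.
b = vr/k = 159·474/3 = 25122.
Fisher's inequality: b ≥ v ⇔ 25122 ≥ 159? YES.

YES


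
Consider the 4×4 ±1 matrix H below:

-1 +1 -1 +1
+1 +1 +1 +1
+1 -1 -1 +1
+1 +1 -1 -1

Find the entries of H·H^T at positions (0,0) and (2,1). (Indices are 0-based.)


Row 0 of H: [-1, 1, -1, 1].
Row 1 of H: [1, 1, 1, 1].
Row 2 of H: [1, -1, -1, 1].
(H·H^T)[0][0] = Σ_j H[0][j]·H[0][j] = (-1)² + (1)² + (-1)² + (1)² = 1 + 1 + 1 + 1 = 4.
(H·H^T)[2][1] = Σ_j H[2][j]·H[1][j] = (1)·(1) + (-1)·(1) + (-1)·(1) + (1)·(1) = 1 + -1 + -1 + 1 = 0.
So rows 2 and 1 are orthogonal; the diagonal entry equals n = 4.

(0,0) entry = 4; (2,1) entry = 0.


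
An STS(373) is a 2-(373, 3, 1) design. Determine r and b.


An STS(v) is a 2-(v, 3, 1) BIBD: block size k = 3, λ = 1.
Replication: r(k − 1) = λ(v − 1) ⇒ r·2 = 373 − 1 = 372 ⇒ r = 186.
Block count: b = v(v − 1)/6 = 373·372/6 = 138756/6 = 23126.

r = 186, b = 23126.


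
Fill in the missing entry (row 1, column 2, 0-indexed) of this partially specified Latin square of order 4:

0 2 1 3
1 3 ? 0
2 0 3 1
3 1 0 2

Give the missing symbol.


Row 1 contains symbols [0, 1, 3] — missing [2].
Column 2 contains symbols [0, 1, 3] — missing [2].
The missing symbol must appear in both missing sets; intersection = [2].
Therefore the hidden value is 2.

Missing value = 2.


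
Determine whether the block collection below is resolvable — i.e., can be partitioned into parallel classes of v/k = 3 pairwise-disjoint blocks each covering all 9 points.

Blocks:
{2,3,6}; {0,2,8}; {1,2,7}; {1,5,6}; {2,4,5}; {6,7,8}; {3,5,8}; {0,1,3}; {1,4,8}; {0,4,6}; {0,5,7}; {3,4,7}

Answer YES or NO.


v = 9, block size k = 3, number of blocks = 12.
For resolvability, blocks must partition into parallel classes of size v/k = 3.
Total blocks must therefore be a multiple of 3: 12 = 3·4 + 0 ⇒ divisible ✓.
Greedy packing gives 4 candidate class(es). Each should be a full parallel class (size 3, covers all 9 points).
  Class 1 (3 blocks): {2,3,6}; {1,4,8}; {0,5,7}. Points covered: [0, 1, 2, 3, 4, 5, 6, 7, 8].
  Class 2 (3 blocks): {0,2,8}; {1,5,6}; {3,4,7}. Points covered: [0, 1, 2, 3, 4, 5, 6, 7, 8].
  Class 3 (3 blocks): {1,2,7}; {3,5,8}; {0,4,6}. Points covered: [0, 1, 2, 3, 4, 5, 6, 7, 8].
  Class 4 (3 blocks): {2,4,5}; {6,7,8}; {0,1,3}. Points covered: [0, 1, 2, 3, 4, 5, 6, 7, 8].
All classes full (size 3)? YES. All classes cover every point? YES.
Resolvable? YES.

YES


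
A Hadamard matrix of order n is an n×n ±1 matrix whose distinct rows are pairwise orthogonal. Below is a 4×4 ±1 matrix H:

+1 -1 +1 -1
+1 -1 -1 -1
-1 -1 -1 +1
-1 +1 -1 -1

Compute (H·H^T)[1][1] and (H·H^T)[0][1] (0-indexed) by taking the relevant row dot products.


Row 0 of H: [1, -1, 1, -1].
Row 1 of H: [1, -1, -1, -1].
(H·H^T)[1][1] = Σ_j H[1][j]·H[1][j] = (1)² + (-1)² + (-1)² + (-1)² = 1 + 1 + 1 + 1 = 4.
(H·H^T)[0][1] = Σ_j H[0][j]·H[1][j] = (1)·(1) + (-1)·(-1) + (1)·(-1) + (-1)·(-1) = 1 + 1 + -1 + 1 = 2.
Rows 0 and 1 are not orthogonal (dot product = 2 ≠ 0), so H is not a Hadamard matrix.

(1,1) entry = 4; (0,1) entry = 2.


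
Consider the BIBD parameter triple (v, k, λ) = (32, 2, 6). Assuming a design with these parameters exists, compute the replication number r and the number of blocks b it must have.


Any 2-(v, k, λ) BIBD satisfies two necessary conditions:
  (i)  Each point sits in r blocks, and counting incidences through any fixed point gives r(k − 1) = λ(v − 1), so r = λ(v − 1)/(k − 1).
  (ii) Total incidences bk = vr, so b = vr/k.
Step 1: r = λ(v − 1)/(k − 1) = 6·(32 − 1)/(2 − 1) = 6·31/1 = 186/1 = 186.
Step 2: b = vr/k = 32·186/2 = 5952/2 = 2976.
Check integrality: r = 186 ∈ Z ✓, b = 2976 ∈ Z ✓.
(These identities are necessary conditions: they determine r and b for any design with these parameters, but do not by themselves prove that one exists.)

r = 186, b = 2976.


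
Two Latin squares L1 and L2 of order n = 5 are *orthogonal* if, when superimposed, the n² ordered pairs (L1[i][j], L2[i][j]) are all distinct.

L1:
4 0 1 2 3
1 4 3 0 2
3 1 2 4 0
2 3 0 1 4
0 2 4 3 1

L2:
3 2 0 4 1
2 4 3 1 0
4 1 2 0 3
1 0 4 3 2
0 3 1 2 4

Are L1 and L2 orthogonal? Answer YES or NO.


Form the n² = 25 superimposed pairs (L1[i][j], L2[i][j]), row by row (rows and columns indexed from 0):
row 0: (4,3) (0,2) (1,0) (2,4) (3,1)
row 1: (1,2) (4,4) (3,3) (0,1) (2,0)
row 2: (3,4) (1,1) (2,2) (4,0) (0,3)
row 3: (2,1) (3,0) (0,4) (1,3) (4,2)
row 4: (0,0) (2,3) (4,1) (3,2) (1,4)
Orthogonality requires all 25 pairs distinct.
Check by first coordinate: for each symbol s of L1, list the L2 entries in the n cells where L1 = s; they must all differ.
  L1 = 0: L2 entries (in reading order) 2, 1, 3, 4, 0 — all 5 distinct ✓
  L1 = 1: L2 entries (in reading order) 0, 2, 1, 3, 4 — all 5 distinct ✓
  L1 = 2: L2 entries (in reading order) 4, 0, 2, 1, 3 — all 5 distinct ✓
  L1 = 3: L2 entries (in reading order) 1, 3, 4, 0, 2 — all 5 distinct ✓
  L1 = 4: L2 entries (in reading order) 3, 4, 0, 2, 1 — all 5 distinct ✓
Every symbol of L1 meets every symbol of L2 exactly once, so all 25 pairs are distinct (25 of 25).
Conclusion: YES.

YES


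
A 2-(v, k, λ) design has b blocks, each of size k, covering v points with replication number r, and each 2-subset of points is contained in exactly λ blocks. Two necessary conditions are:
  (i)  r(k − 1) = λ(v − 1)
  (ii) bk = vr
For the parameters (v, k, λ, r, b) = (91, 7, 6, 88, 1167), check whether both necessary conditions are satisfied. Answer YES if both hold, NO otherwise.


Condition (i): r(k − 1) = 88·6 = 528; λ(v − 1) = 6·90 = 540. Match? NO.
Condition (ii): bk = 1167·7 = 8169; vr = 91·88 = 8008. Match? NO.
Both conditions hold? NO.

NO


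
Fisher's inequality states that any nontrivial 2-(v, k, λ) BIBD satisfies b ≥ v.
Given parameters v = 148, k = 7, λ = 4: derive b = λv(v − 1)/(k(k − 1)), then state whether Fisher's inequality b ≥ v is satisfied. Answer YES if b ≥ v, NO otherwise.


b = λv(v − 1)/(k(k − 1)) = 4·148·147/(7·6) = 87024/42 = 2072.
Compare with v = 148: b ≥ v, so Fisher's inequality holds.

YES


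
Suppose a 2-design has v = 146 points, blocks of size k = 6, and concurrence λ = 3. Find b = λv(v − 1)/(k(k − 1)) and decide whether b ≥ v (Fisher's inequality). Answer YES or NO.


b = λv(v − 1)/(k(k − 1)) = 3·146·145/(6·5) = 63510/30 = 2117.
Compare with v = 146: b ≥ v, so Fisher's inequality holds.

YES


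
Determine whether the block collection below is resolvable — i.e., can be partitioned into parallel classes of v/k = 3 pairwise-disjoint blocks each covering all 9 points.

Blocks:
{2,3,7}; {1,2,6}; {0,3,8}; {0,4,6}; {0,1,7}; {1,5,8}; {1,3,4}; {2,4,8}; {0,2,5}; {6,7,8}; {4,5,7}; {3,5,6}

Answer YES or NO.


v = 9, block size k = 3, number of blocks = 12.
For resolvability, blocks must partition into parallel classes of size v/k = 3.
Total blocks must therefore be a multiple of 3: 12 = 3·4 + 0 ⇒ divisible ✓.
Greedy packing gives 4 candidate class(es). Each should be a full parallel class (size 3, covers all 9 points).
  Class 1 (3 blocks): {2,3,7}; {0,4,6}; {1,5,8}. Points covered: [0, 1, 2, 3, 4, 5, 6, 7, 8].
  Class 2 (3 blocks): {1,2,6}; {0,3,8}; {4,5,7}. Points covered: [0, 1, 2, 3, 4, 5, 6, 7, 8].
  Class 3 (3 blocks): {0,1,7}; {2,4,8}; {3,5,6}. Points covered: [0, 1, 2, 3, 4, 5, 6, 7, 8].
  Class 4 (3 blocks): {1,3,4}; {0,2,5}; {6,7,8}. Points covered: [0, 1, 2, 3, 4, 5, 6, 7, 8].
All classes full (size 3)? YES. All classes cover every point? YES.
Resolvable? YES.

YES


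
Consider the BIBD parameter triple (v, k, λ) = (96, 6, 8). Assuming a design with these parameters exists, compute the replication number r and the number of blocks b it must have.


Any 2-(v, k, λ) BIBD satisfies two necessary conditions:
  (i)  Each point sits in r blocks, and counting incidences through any fixed point gives r(k − 1) = λ(v − 1), so r = λ(v − 1)/(k − 1).
  (ii) Total incidences bk = vr, so b = vr/k.
Step 1: r = λ(v − 1)/(k − 1) = 8·(96 − 1)/(6 − 1) = 8·95/5 = 760/5 = 152.
Step 2: b = vr/k = 96·152/6 = 14592/6 = 2432.
Check integrality: r = 152 ∈ Z ✓, b = 2432 ∈ Z ✓.
(These identities are necessary conditions: they determine r and b for any design with these parameters, but do not by themselves prove that one exists.)

r = 152, b = 2432.


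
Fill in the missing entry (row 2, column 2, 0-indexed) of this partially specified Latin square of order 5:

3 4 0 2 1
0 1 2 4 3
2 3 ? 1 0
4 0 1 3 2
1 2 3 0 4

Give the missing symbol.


Row 2 contains symbols [0, 1, 2, 3] — missing [4].
Column 2 contains symbols [0, 1, 2, 3] — missing [4].
The missing symbol must appear in both missing sets; intersection = [4].
Therefore the hidden value is 4.

Missing value = 4.


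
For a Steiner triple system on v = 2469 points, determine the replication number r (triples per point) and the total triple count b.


An STS(v) is a 2-(v, 3, 1) BIBD: block size k = 3, λ = 1.
Replication: r(k − 1) = λ(v − 1) ⇒ r·2 = 2469 − 1 = 2468 ⇒ r = 1234.
Block count: b = v(v − 1)/6 = 2469·2468/6 = 6093492/6 = 1015582.

r = 1234, b = 1015582.


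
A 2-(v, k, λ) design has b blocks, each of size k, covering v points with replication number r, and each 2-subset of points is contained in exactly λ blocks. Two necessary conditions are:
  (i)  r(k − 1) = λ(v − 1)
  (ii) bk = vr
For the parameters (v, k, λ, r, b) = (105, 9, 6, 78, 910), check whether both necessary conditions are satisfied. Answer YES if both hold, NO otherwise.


Condition (i): r(k − 1) = 78·8 = 624; λ(v − 1) = 6·104 = 624. Match? YES.
Condition (ii): bk = 910·9 = 8190; vr = 105·78 = 8190. Match? YES.
Both conditions hold? YES.

YES


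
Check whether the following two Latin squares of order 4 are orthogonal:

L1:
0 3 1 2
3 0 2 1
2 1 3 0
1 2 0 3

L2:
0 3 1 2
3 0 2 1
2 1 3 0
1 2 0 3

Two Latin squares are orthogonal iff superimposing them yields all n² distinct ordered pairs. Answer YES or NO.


Form the n² = 16 superimposed pairs (L1[i][j], L2[i][j]), row by row (rows and columns indexed from 0):
row 0: (0,0) (3,3) (1,1) (2,2)
row 1: (3,3) (0,0) (2,2) (1,1)
row 2: (2,2) (1,1) (3,3) (0,0)
row 3: (1,1) (2,2) (0,0) (3,3)
Orthogonality requires all 16 pairs distinct.
But the pair (3,3) repeats: cell (0,1) has L1 = 3, L2 = 3, and cell (1,0) has L1 = 3, L2 = 3.
A repeated pair means some other pair never occurs (only 4 distinct pairs out of 16), so the squares are not orthogonal.
Conclusion: NO.

NO


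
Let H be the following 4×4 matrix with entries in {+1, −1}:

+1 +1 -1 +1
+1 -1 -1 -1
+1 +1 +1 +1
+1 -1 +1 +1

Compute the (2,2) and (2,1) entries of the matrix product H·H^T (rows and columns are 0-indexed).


Row 1 of H: [1, -1, -1, -1].
Row 2 of H: [1, 1, 1, 1].
(H·H^T)[2][2] = Σ_j H[2][j]·H[2][j] = (1)² + (1)² + (1)² + (1)² = 1 + 1 + 1 + 1 = 4.
(H·H^T)[2][1] = Σ_j H[2][j]·H[1][j] = (1)·(1) + (1)·(-1) + (1)·(-1) + (1)·(-1) = 1 + -1 + -1 + -1 = -2.
Rows 2 and 1 are not orthogonal (dot product = -2 ≠ 0), so H is not a Hadamard matrix.

(2,2) entry = 4; (2,1) entry = -2.


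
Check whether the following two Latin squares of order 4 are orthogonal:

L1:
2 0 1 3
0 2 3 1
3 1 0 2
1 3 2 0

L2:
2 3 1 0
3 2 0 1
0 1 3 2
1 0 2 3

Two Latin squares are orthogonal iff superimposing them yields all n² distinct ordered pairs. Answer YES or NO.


Form the n² = 16 superimposed pairs (L1[i][j], L2[i][j]), row by row (rows and columns indexed from 0):
row 0: (2,2) (0,3) (1,1) (3,0)
row 1: (0,3) (2,2) (3,0) (1,1)
row 2: (3,0) (1,1) (0,3) (2,2)
row 3: (1,1) (3,0) (2,2) (0,3)
Orthogonality requires all 16 pairs distinct.
But the pair (0,3) repeats: cell (0,1) has L1 = 0, L2 = 3, and cell (1,0) has L1 = 0, L2 = 3.
A repeated pair means some other pair never occurs (only 4 distinct pairs out of 16), so the squares are not orthogonal.
Conclusion: NO.

NO


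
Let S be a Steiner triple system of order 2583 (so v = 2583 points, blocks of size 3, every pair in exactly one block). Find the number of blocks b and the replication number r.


An STS(v) is a 2-(v, 3, 1) BIBD: block size k = 3, λ = 1.
Replication: r(k − 1) = λ(v − 1) ⇒ r·2 = 2583 − 1 = 2582 ⇒ r = 1291.
Block count: bk = vr ⇒ b·3 = 2583·1291 = 3334653 ⇒ b = 1111551.

r = 1291, b = 1111551.


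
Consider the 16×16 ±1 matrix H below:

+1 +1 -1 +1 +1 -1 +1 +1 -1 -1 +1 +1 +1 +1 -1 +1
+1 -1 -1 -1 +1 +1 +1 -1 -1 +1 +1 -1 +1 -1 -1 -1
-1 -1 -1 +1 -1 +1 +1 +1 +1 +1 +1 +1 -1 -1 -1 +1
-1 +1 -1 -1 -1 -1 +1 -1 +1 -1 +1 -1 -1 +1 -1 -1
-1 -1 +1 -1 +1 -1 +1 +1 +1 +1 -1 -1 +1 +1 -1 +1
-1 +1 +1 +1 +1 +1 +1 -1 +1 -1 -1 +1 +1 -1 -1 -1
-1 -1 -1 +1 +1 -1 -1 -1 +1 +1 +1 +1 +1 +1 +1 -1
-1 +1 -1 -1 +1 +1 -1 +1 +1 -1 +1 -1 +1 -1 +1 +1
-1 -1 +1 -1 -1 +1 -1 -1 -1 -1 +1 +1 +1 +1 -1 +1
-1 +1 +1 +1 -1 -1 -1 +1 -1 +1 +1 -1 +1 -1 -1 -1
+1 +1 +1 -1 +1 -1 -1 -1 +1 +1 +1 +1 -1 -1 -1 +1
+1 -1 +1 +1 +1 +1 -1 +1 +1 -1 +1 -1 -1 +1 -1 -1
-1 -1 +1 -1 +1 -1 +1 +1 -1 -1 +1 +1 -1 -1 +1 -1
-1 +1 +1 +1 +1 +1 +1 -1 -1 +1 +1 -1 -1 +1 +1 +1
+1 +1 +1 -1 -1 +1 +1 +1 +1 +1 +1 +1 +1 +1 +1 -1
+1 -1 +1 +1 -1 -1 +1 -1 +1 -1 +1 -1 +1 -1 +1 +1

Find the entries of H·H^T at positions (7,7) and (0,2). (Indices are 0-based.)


Row 0 of H: [1, 1, -1, 1, 1, -1, 1, 1, -1, -1, 1, 1, 1, 1, -1, 1].
Row 2 of H: [-1, -1, -1, 1, -1, 1, 1, 1, 1, 1, 1, 1, -1, -1, -1, 1].
Row 7 of H: [-1, 1, -1, -1, 1, 1, -1, 1, 1, -1, 1, -1, 1, -1, 1, 1].
(H·H^T)[7][7] = Σ_j H[7][j]·H[7][j] = (-1)² + (1)² + (-1)² + (-1)² + (1)² + (1)² + (-1)² + (1)² + (1)² + (-1)² + (1)² + (-1)² + (1)² + (-1)² + (1)² + (1)² = 1 + 1 + 1 + 1 + 1 + 1 + 1 + 1 + 1 + 1 + 1 + 1 + 1 + 1 + 1 + 1 = 16.
(H·H^T)[0][2] = Σ_j H[0][j]·H[2][j] = (1)·(-1) + (1)·(-1) + (-1)·(-1) + (1)·(1) + (1)·(-1) + (-1)·(1) + (1)·(1) + (1)·(1) + (-1)·(1) + (-1)·(1) + (1)·(1) + (1)·(1) + (1)·(-1) + (1)·(-1) + (-1)·(-1) + (1)·(1) = -1 + -1 + 1 + 1 + -1 + -1 + 1 + 1 + -1 + -1 + 1 + 1 + -1 + -1 + 1 + 1 = 0.
So rows 0 and 2 are orthogonal; the diagonal entry equals n = 16.

(7,7) entry = 16; (0,2) entry = 0.


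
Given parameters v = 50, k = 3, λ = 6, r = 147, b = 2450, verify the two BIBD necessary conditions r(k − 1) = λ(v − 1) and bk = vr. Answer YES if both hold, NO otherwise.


Condition (i): r(k − 1) = 147·2 = 294; λ(v − 1) = 6·49 = 294. Match? YES.
Condition (ii): bk = 2450·3 = 7350; vr = 50·147 = 7350. Match? YES.
Both conditions hold? YES.

YES


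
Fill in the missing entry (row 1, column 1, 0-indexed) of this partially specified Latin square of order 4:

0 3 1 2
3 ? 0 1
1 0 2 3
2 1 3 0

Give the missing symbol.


Row 1 contains symbols [0, 1, 3] — missing [2].
Column 1 contains symbols [0, 1, 3] — missing [2].
The missing symbol must appear in both missing sets; intersection = [2].
Therefore the hidden value is 2.

Missing value = 2.


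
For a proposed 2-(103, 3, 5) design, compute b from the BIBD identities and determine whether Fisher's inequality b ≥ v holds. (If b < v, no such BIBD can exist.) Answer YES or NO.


b = λv(v − 1)/(k(k − 1)) = 5·103·102/(3·2) = 52530/6 = 8755.
Compare with v = 103: b ≥ v, so Fisher's inequality holds.

YES


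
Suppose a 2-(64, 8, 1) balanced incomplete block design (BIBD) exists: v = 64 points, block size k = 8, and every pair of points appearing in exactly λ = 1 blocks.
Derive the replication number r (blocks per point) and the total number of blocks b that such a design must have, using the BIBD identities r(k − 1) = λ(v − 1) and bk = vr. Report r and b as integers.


Any 2-(v, k, λ) BIBD satisfies two necessary conditions:
  (i)  Each point sits in r blocks, and counting incidences through any fixed point gives r(k − 1) = λ(v − 1), so r = λ(v − 1)/(k − 1).
  (ii) Total incidences bk = vr, so b = vr/k.
Step 1: r = λ(v − 1)/(k − 1) = 1·(64 − 1)/(8 − 1) = 1·63/7 = 63/7 = 9.
Step 2: b = vr/k = 64·9/8 = 576/8 = 72.
Check integrality: r = 9 ∈ Z ✓, b = 72 ∈ Z ✓.
(These identities are necessary conditions: they determine r and b for any design with these parameters, but do not by themselves prove that one exists.)

r = 9, b = 72.


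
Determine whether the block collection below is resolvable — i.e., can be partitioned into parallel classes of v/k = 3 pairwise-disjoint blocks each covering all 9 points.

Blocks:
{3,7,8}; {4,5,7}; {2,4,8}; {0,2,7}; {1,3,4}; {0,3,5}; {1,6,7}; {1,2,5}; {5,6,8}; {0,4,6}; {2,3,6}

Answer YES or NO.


v = 9, block size k = 3, number of blocks = 11.
For resolvability, blocks must partition into parallel classes of size v/k = 3.
Total blocks must therefore be a multiple of 3: 11 = 3·3 + 2 ⇒ not divisible ✗.
Resolvable? NO.

NO


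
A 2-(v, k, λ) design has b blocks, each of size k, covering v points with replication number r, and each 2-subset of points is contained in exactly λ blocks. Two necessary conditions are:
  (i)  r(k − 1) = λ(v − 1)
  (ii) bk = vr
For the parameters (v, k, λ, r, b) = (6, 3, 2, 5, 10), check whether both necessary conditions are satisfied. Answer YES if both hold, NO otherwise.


Condition (i): r(k − 1) = 5·2 = 10; λ(v − 1) = 2·5 = 10. Match? YES.
Condition (ii): bk = 10·3 = 30; vr = 6·5 = 30. Match? YES.
Both conditions hold? YES.

YES


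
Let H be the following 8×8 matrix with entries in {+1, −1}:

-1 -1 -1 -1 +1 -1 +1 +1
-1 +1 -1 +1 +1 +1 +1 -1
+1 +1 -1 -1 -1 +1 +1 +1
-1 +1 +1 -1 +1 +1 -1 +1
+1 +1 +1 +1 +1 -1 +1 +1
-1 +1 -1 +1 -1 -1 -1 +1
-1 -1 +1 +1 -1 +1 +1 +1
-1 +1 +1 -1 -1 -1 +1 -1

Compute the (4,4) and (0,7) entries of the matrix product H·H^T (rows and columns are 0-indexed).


Row 0 of H: [-1, -1, -1, -1, 1, -1, 1, 1].
Row 4 of H: [1, 1, 1, 1, 1, -1, 1, 1].
Row 7 of H: [-1, 1, 1, -1, -1, -1, 1, -1].
(H·H^T)[4][4] = Σ_j H[4][j]·H[4][j] = (1)² + (1)² + (1)² + (1)² + (1)² + (-1)² + (1)² + (1)² = 1 + 1 + 1 + 1 + 1 + 1 + 1 + 1 = 8.
(H·H^T)[0][7] = Σ_j H[0][j]·H[7][j] = (-1)·(-1) + (-1)·(1) + (-1)·(1) + (-1)·(-1) + (1)·(-1) + (-1)·(-1) + (1)·(1) + (1)·(-1) = 1 + -1 + -1 + 1 + -1 + 1 + 1 + -1 = 0.
So rows 0 and 7 are orthogonal; the diagonal entry equals n = 8.

(4,4) entry = 8; (0,7) entry = 0.


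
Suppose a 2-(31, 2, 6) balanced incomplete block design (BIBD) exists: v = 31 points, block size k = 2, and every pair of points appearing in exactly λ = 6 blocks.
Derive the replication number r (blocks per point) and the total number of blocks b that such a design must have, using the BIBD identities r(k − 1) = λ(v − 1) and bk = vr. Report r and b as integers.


Any 2-(v, k, λ) BIBD satisfies two necessary conditions:
  (i)  Each point sits in r blocks, and counting incidences through any fixed point gives r(k − 1) = λ(v − 1), so r = λ(v − 1)/(k − 1).
  (ii) Total incidences bk = vr, so b = vr/k.
Step 1: r = λ(v − 1)/(k − 1) = 6·(31 − 1)/(2 − 1) = 6·30/1 = 180/1 = 180.
Step 2: b = vr/k = 31·180/2 = 5580/2 = 2790.
Check integrality: r = 180 ∈ Z ✓, b = 2790 ∈ Z ✓.
(These identities are necessary conditions: they determine r and b for any design with these parameters, but do not by themselves prove that one exists.)

r = 180, b = 2790.


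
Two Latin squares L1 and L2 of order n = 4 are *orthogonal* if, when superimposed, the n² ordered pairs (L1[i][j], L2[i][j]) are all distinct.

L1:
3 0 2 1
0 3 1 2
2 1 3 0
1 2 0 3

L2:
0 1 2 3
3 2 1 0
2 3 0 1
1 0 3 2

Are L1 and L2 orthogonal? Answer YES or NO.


Form the n² = 16 superimposed pairs (L1[i][j], L2[i][j]), row by row (rows and columns indexed from 0):
row 0: (3,0) (0,1) (2,2) (1,3)
row 1: (0,3) (3,2) (1,1) (2,0)
row 2: (2,2) (1,3) (3,0) (0,1)
row 3: (1,1) (2,0) (0,3) (3,2)
Orthogonality requires all 16 pairs distinct.
But the pair (2,2) repeats: cell (0,2) has L1 = 2, L2 = 2, and cell (2,0) has L1 = 2, L2 = 2.
A repeated pair means some other pair never occurs (only 8 distinct pairs out of 16), so the squares are not orthogonal.
Conclusion: NO.

NO


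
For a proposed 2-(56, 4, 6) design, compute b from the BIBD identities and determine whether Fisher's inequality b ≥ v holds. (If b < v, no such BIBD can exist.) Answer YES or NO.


b = λv(v − 1)/(k(k − 1)) = 6·56·55/(4·3) = 18480/12 = 1540.
Compare with v = 56: b ≥ v, so Fisher's inequality holds.

YES


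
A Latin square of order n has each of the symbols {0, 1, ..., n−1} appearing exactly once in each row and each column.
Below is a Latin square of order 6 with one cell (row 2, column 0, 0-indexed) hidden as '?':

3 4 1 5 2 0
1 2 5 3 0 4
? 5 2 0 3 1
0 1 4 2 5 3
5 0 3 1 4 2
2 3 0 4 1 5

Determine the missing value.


Row 2 contains symbols [0, 1, 2, 3, 5] — missing [4].
Column 0 contains symbols [0, 1, 2, 3, 5] — missing [4].
The missing symbol must appear in both missing sets; intersection = [4].
Therefore the hidden value is 4.

Missing value = 4.


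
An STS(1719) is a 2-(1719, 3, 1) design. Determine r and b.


An STS(v) is a 2-(v, 3, 1) BIBD: block size k = 3, λ = 1.
Replication: r(k − 1) = λ(v − 1) ⇒ r·2 = 1719 − 1 = 1718 ⇒ r = 859.
Block count: bk = vr ⇒ b·3 = 1719·859 = 1476621 ⇒ b = 492207.
(Check via b = v(v − 1)/6 = 1719·1718/6 = 2953242/6 = 492207.)

r = 859, b = 492207.


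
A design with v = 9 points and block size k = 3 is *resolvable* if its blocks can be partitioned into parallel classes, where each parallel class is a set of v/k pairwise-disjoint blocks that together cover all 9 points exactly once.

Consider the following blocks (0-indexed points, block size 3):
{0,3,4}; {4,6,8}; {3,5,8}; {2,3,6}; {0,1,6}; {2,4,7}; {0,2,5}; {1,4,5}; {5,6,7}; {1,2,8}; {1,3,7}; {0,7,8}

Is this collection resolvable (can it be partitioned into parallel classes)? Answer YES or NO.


v = 9, block size k = 3, number of blocks = 12.
For resolvability, blocks must partition into parallel classes of size v/k = 3.
Total blocks must therefore be a multiple of 3: 12 = 3·4 + 0 ⇒ divisible ✓.
Greedy packing gives 4 candidate class(es). Each should be a full parallel class (size 3, covers all 9 points).
  Class 1 (3 blocks): {0,3,4}; {5,6,7}; {1,2,8}. Points covered: [0, 1, 2, 3, 4, 5, 6, 7, 8].
  Class 2 (3 blocks): {4,6,8}; {0,2,5}; {1,3,7}. Points covered: [0, 1, 2, 3, 4, 5, 6, 7, 8].
  Class 3 (3 blocks): {3,5,8}; {0,1,6}; {2,4,7}. Points covered: [0, 1, 2, 3, 4, 5, 6, 7, 8].
  Class 4 (3 blocks): {2,3,6}; {1,4,5}; {0,7,8}. Points covered: [0, 1, 2, 3, 4, 5, 6, 7, 8].
All classes full (size 3)? YES. All classes cover every point? YES.
Resolvable? YES.

YES


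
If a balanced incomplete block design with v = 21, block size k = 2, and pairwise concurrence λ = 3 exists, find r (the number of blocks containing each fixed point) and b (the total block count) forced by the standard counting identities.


Any 2-(v, k, λ) BIBD satisfies two necessary conditions:
  (i)  Each point sits in r blocks, and counting incidences through any fixed point gives r(k − 1) = λ(v − 1), so r = λ(v − 1)/(k − 1).
  (ii) Total incidences bk = vr, so b = vr/k.
Step 1: r = λ(v − 1)/(k − 1) = 3·(21 − 1)/(2 − 1) = 3·20/1 = 60/1 = 60.
Step 2: b = vr/k = 21·60/2 = 1260/2 = 630.
Check integrality: r = 60 ∈ Z ✓, b = 630 ∈ Z ✓.
(These identities are necessary conditions: they determine r and b for any design with these parameters, but do not by themselves prove that one exists.)

r = 60, b = 630.


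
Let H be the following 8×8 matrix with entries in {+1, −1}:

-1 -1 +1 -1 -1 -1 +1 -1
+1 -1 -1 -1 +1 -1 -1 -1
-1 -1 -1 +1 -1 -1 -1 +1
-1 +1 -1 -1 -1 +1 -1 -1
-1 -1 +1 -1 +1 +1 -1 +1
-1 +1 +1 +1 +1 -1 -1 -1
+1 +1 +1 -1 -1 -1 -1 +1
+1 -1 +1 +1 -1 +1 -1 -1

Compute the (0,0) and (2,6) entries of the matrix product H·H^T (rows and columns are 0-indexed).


Row 0 of H: [-1, -1, 1, -1, -1, -1, 1, -1].
Row 2 of H: [-1, -1, -1, 1, -1, -1, -1, 1].
Row 6 of H: [1, 1, 1, -1, -1, -1, -1, 1].
(H·H^T)[0][0] = Σ_j H[0][j]·H[0][j] = (-1)² + (-1)² + (1)² + (-1)² + (-1)² + (-1)² + (1)² + (-1)² = 1 + 1 + 1 + 1 + 1 + 1 + 1 + 1 = 8.
(H·H^T)[2][6] = Σ_j H[2][j]·H[6][j] = (-1)·(1) + (-1)·(1) + (-1)·(1) + (1)·(-1) + (-1)·(-1) + (-1)·(-1) + (-1)·(-1) + (1)·(1) = -1 + -1 + -1 + -1 + 1 + 1 + 1 + 1 = 0.
So rows 2 and 6 are orthogonal; the diagonal entry equals n = 8.

(0,0) entry = 8; (2,6) entry = 0.


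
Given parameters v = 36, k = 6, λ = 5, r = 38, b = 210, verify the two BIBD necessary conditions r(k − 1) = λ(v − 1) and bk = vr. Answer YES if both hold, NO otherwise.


Condition (i): r(k − 1) = 38·5 = 190; λ(v − 1) = 5·35 = 175. Match? NO.
Condition (ii): bk = 210·6 = 1260; vr = 36·38 = 1368. Match? NO.
Both conditions hold? NO.

NO


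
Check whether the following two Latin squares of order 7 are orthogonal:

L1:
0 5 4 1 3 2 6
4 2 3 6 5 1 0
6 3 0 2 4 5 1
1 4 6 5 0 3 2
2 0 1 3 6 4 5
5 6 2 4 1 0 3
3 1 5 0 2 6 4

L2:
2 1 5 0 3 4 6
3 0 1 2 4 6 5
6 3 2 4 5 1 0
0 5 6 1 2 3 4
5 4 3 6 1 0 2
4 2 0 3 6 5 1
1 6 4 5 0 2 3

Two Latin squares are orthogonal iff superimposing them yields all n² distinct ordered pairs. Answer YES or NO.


Form the n² = 49 superimposed pairs (L1[i][j], L2[i][j]), row by row (rows and columns indexed from 0):
row 0: (0,2) (5,1) (4,5) (1,0) (3,3) (2,4) (6,6)
row 1: (4,3) (2,0) (3,1) (6,2) (5,4) (1,6) (0,5)
row 2: (6,6) (3,3) (0,2) (2,4) (4,5) (5,1) (1,0)
row 3: (1,0) (4,5) (6,6) (5,1) (0,2) (3,3) (2,4)
row 4: (2,5) (0,4) (1,3) (3,6) (6,1) (4,0) (5,2)
row 5: (5,4) (6,2) (2,0) (4,3) (1,6) (0,5) (3,1)
row 6: (3,1) (1,6) (5,4) (0,5) (2,0) (6,2) (4,3)
Orthogonality requires all 49 pairs distinct.
But the pair (6,6) repeats: cell (0,6) has L1 = 6, L2 = 6, and cell (2,0) has L1 = 6, L2 = 6.
A repeated pair means some other pair never occurs (only 21 distinct pairs out of 49), so the squares are not orthogonal.
Conclusion: NO.

NO
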